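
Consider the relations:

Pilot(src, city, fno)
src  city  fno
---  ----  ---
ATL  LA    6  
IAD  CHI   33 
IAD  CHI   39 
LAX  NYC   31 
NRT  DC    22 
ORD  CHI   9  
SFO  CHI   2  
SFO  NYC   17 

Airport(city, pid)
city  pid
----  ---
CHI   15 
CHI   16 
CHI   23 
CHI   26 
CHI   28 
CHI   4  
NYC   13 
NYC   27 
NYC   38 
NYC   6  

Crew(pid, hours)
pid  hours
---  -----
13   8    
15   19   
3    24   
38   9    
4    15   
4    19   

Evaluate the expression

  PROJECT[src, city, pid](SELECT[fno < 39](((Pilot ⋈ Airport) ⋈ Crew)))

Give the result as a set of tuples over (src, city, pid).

Pilot ⋈ Airport (natural join on city): {(IAD, CHI, 33, 15), (IAD, CHI, 33, 16), (IAD, CHI, 33, 23), (IAD, CHI, 33, 26), (IAD, CHI, 33, 28), (IAD, CHI, 33, 4), (IAD, CHI, 39, 15), (IAD, CHI, 39, 16), (IAD, CHI, 39, 23), (IAD, CHI, 39, 26), (IAD, CHI, 39, 28), (IAD, CHI, 39, 4), (LAX, NYC, 31, 13), (LAX, NYC, 31, 27), (LAX, NYC, 31, 38), (LAX, NYC, 31, 6), (ORD, CHI, 9, 15), (ORD, CHI, 9, 16), (ORD, CHI, 9, 23), (ORD, CHI, 9, 26), (ORD, CHI, 9, 28), (ORD, CHI, 9, 4), (SFO, CHI, 2, 15), (SFO, CHI, 2, 16), (SFO, CHI, 2, 23), (SFO, CHI, 2, 26), (SFO, CHI, 2, 28), (SFO, CHI, 2, 4), (SFO, NYC, 17, 13), (SFO, NYC, 17, 27), (SFO, NYC, 17, 38), (SFO, NYC, 17, 6)}
(Pilot ⋈ Airport) ⋈ Crew (natural join on pid): {(IAD, CHI, 33, 15, 19), (IAD, CHI, 33, 4, 15), (IAD, CHI, 33, 4, 19), (IAD, CHI, 39, 15, 19), (IAD, CHI, 39, 4, 15), (IAD, CHI, 39, 4, 19), (LAX, NYC, 31, 13, 8), (LAX, NYC, 31, 38, 9), (ORD, CHI, 9, 15, 19), (ORD, CHI, 9, 4, 15), (ORD, CHI, 9, 4, 19), (SFO, CHI, 2, 15, 19), (SFO, CHI, 2, 4, 15), (SFO, CHI, 2, 4, 19), (SFO, NYC, 17, 13, 8), (SFO, NYC, 17, 38, 9)}
Apply σ_{fno < 39}; surviving tuples: {(IAD, CHI, 33, 15, 19), (IAD, CHI, 33, 4, 15), (IAD, CHI, 33, 4, 19), (LAX, NYC, 31, 13, 8), (LAX, NYC, 31, 38, 9), (ORD, CHI, 9, 15, 19), (ORD, CHI, 9, 4, 15), (ORD, CHI, 9, 4, 19), (SFO, CHI, 2, 15, 19), (SFO, CHI, 2, 4, 15), (SFO, CHI, 2, 4, 19), (SFO, NYC, 17, 13, 8), (SFO, NYC, 17, 38, 9)}
π[src, city, pid]: project onto (src, city, pid) (3 duplicate(s) eliminated) → {(IAD, CHI, 15), (IAD, CHI, 4), (LAX, NYC, 13), (LAX, NYC, 38), (ORD, CHI, 15), (ORD, CHI, 4), (SFO, CHI, 15), (SFO, CHI, 4), (SFO, NYC, 13), (SFO, NYC, 38)}

{(IAD, CHI, 15), (IAD, CHI, 4), (LAX, NYC, 13), (LAX, NYC, 38), (ORD, CHI, 15), (ORD, CHI, 4), (SFO, CHI, 15), (SFO, CHI, 4), (SFO, NYC, 13), (SFO, NYC, 38)}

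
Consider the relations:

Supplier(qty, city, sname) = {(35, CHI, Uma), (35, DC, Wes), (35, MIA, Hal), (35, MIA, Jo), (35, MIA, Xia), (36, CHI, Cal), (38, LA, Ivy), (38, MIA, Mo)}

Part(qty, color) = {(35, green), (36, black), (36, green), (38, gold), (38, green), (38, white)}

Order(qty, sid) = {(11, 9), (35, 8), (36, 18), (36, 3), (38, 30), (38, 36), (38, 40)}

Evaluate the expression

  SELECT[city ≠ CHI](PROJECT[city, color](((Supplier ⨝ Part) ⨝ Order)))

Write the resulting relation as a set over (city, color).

{(DC, green), (LA, gold), (LA, green), (LA, white), (MIA, gold), (MIA, green), (MIA, white)}

Natural join on qty: {(35, CHI, Uma, green), (35, DC, Wes, green), (35, MIA, Hal, green), (35, MIA, Jo, green), (35, MIA, Xia, green), (36, CHI, Cal, black), (36, CHI, Cal, green), (38, LA, Ivy, gold), (38, LA, Ivy, green), (38, LA, Ivy, white), (38, MIA, Mo, gold), (38, MIA, Mo, green), (38, MIA, Mo, white)}
Natural join on qty: {(35, CHI, Uma, green, 8), (35, DC, Wes, green, 8), (35, MIA, Hal, green, 8), (35, MIA, Jo, green, 8), (35, MIA, Xia, green, 8), (36, CHI, Cal, black, 18), (36, CHI, Cal, black, 3), (36, CHI, Cal, green, 18), (36, CHI, Cal, green, 3), (38, LA, Ivy, gold, 30), (38, LA, Ivy, gold, 36), (38, LA, Ivy, gold, 40), (38, LA, Ivy, green, 30), (38, LA, Ivy, green, 36), (38, LA, Ivy, green, 40), (38, LA, Ivy, white, 30), (38, LA, Ivy, white, 36), (38, LA, Ivy, white, 40), (38, MIA, Mo, gold, 30), (38, MIA, Mo, gold, 36), (38, MIA, Mo, gold, 40), (38, MIA, Mo, green, 30), (38, MIA, Mo, green, 36), (38, MIA, Mo, green, 40), (38, MIA, Mo, white, 30), (38, MIA, Mo, white, 36), (38, MIA, Mo, white, 40)}
Keep only column(s) city, color (18 duplicate(s) eliminated): {(CHI, black), (CHI, green), (DC, green), (LA, gold), (LA, green), (LA, white), (MIA, gold), (MIA, green), (MIA, white)}
Filtering on city ≠ CHI leaves {(DC, green), (LA, gold), (LA, green), (LA, white), (MIA, gold), (MIA, green), (MIA, white)}.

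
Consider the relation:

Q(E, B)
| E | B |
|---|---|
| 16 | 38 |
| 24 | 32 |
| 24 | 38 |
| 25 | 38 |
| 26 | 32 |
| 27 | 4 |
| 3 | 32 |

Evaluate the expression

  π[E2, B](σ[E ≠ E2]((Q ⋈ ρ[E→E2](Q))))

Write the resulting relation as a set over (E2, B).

ρ[E→E2]: schema becomes (E2, B); tuples unchanged.
Natural join on B: {(16, 38, 16), (16, 38, 24), (16, 38, 25), (24, 32, 24), (24, 32, 26), (24, 32, 3), (24, 38, 16), (24, 38, 24), (24, 38, 25), (25, 38, 16), (25, 38, 24), (25, 38, 25), (26, 32, 24), (26, 32, 26), (26, 32, 3), (27, 4, 27), (3, 32, 24), (3, 32, 26), (3, 32, 3)}
Filtering on E ≠ E2 leaves {(16, 38, 24), (16, 38, 25), (24, 32, 26), (24, 32, 3), (24, 38, 16), (24, 38, 25), (25, 38, 16), (25, 38, 24), (26, 32, 24), (26, 32, 3), (3, 32, 24), (3, 32, 26)}.
Keep only column(s) E2, B (6 duplicate(s) eliminated): {(16, 38), (24, 32), (24, 38), (25, 38), (26, 32), (3, 32)}

{(16, 38), (24, 32), (24, 38), (25, 38), (26, 32), (3, 32)}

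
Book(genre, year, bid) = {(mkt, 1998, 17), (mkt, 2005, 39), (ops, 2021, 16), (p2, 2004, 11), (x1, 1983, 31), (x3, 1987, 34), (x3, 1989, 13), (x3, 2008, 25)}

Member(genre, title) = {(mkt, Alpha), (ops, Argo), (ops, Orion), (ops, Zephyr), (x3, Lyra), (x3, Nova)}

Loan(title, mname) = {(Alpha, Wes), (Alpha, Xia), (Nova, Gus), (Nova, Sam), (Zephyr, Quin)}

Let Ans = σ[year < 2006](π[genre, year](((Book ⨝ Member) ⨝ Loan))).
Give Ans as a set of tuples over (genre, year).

{(mkt, 1998), (mkt, 2005), (x3, 1987), (x3, 1989)}

Natural join on genre: {(mkt, 1998, 17, Alpha), (mkt, 2005, 39, Alpha), (ops, 2021, 16, Argo), (ops, 2021, 16, Orion), (ops, 2021, 16, Zephyr), (x3, 1987, 34, Lyra), (x3, 1987, 34, Nova), (x3, 1989, 13, Lyra), (x3, 1989, 13, Nova), (x3, 2008, 25, Lyra), (x3, 2008, 25, Nova)}
Natural join on title: {(mkt, 1998, 17, Alpha, Wes), (mkt, 1998, 17, Alpha, Xia), (mkt, 2005, 39, Alpha, Wes), (mkt, 2005, 39, Alpha, Xia), (ops, 2021, 16, Zephyr, Quin), (x3, 1987, 34, Nova, Gus), (x3, 1987, 34, Nova, Sam), (x3, 1989, 13, Nova, Gus), (x3, 1989, 13, Nova, Sam), (x3, 2008, 25, Nova, Gus), (x3, 2008, 25, Nova, Sam)}
π[genre, year]: project onto (genre, year) (5 duplicate(s) eliminated) → {(mkt, 1998), (mkt, 2005), (ops, 2021), (x3, 1987), (x3, 1989), (x3, 2008)}
Apply σ_{year < 2006}; surviving tuples: {(mkt, 1998), (mkt, 2005), (x3, 1987), (x3, 1989)}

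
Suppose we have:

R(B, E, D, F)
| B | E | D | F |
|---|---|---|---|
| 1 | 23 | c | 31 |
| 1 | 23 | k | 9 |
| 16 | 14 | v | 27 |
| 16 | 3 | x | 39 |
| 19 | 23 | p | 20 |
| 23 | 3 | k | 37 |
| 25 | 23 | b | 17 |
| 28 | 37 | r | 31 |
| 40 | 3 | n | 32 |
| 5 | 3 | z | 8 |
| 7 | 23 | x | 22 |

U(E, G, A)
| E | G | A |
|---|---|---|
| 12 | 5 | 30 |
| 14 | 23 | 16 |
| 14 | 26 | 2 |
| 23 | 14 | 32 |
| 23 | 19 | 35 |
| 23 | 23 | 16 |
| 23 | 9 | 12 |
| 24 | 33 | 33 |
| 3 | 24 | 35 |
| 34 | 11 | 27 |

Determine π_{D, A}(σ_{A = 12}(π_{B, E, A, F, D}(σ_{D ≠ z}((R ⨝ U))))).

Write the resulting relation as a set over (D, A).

Natural join on E: {(1, 23, c, 31, 14, 32), (1, 23, c, 31, 19, 35), (1, 23, c, 31, 23, 16), (1, 23, c, 31, 9, 12), (1, 23, k, 9, 14, 32), (1, 23, k, 9, 19, 35), (1, 23, k, 9, 23, 16), (1, 23, k, 9, 9, 12), (16, 14, v, 27, 23, 16), (16, 14, v, 27, 26, 2), (16, 3, x, 39, 24, 35), (19, 23, p, 20, 14, 32), (19, 23, p, 20, 19, 35), (19, 23, p, 20, 23, 16), (19, 23, p, 20, 9, 12), (23, 3, k, 37, 24, 35), (25, 23, b, 17, 14, 32), (25, 23, b, 17, 19, 35), (25, 23, b, 17, 23, 16), (25, 23, b, 17, 9, 12), (40, 3, n, 32, 24, 35), (5, 3, z, 8, 24, 35), (7, 23, x, 22, 14, 32), (7, 23, x, 22, 19, 35), (7, 23, x, 22, 23, 16), (7, 23, x, 22, 9, 12)}
σ[D ≠ z]: keep tuples satisfying D ≠ z → {(1, 23, c, 31, 14, 32), (1, 23, c, 31, 19, 35), (1, 23, c, 31, 23, 16), (1, 23, c, 31, 9, 12), (1, 23, k, 9, 14, 32), (1, 23, k, 9, 19, 35), (1, 23, k, 9, 23, 16), (1, 23, k, 9, 9, 12), (16, 14, v, 27, 23, 16), (16, 14, v, 27, 26, 2), (16, 3, x, 39, 24, 35), (19, 23, p, 20, 14, 32), (19, 23, p, 20, 19, 35), (19, 23, p, 20, 23, 16), (19, 23, p, 20, 9, 12), (23, 3, k, 37, 24, 35), (25, 23, b, 17, 14, 32), (25, 23, b, 17, 19, 35), (25, 23, b, 17, 23, 16), (25, 23, b, 17, 9, 12), (40, 3, n, 32, 24, 35), (7, 23, x, 22, 14, 32), (7, 23, x, 22, 19, 35), (7, 23, x, 22, 23, 16), (7, 23, x, 22, 9, 12)}
π[B, E, A, F, D]: project onto (B, E, A, F, D) → {(1, 23, 12, 31, c), (1, 23, 12, 9, k), (1, 23, 16, 31, c), (1, 23, 16, 9, k), (1, 23, 32, 31, c), (1, 23, 32, 9, k), (1, 23, 35, 31, c), (1, 23, 35, 9, k), (16, 14, 16, 27, v), (16, 14, 2, 27, v), (16, 3, 35, 39, x), (19, 23, 12, 20, p), (19, 23, 16, 20, p), (19, 23, 32, 20, p), (19, 23, 35, 20, p), (23, 3, 35, 37, k), (25, 23, 12, 17, b), (25, 23, 16, 17, b), (25, 23, 32, 17, b), (25, 23, 35, 17, b), (40, 3, 35, 32, n), (7, 23, 12, 22, x), (7, 23, 16, 22, x), (7, 23, 32, 22, x), (7, 23, 35, 22, x)}
σ[A = 12]: keep tuples satisfying A = 12 → {(1, 23, 12, 31, c), (1, 23, 12, 9, k), (19, 23, 12, 20, p), (25, 23, 12, 17, b), (7, 23, 12, 22, x)}
π[D, A]: project onto (D, A) → {(b, 12), (c, 12), (k, 12), (p, 12), (x, 12)}

{(b, 12), (c, 12), (k, 12), (p, 12), (x, 12)}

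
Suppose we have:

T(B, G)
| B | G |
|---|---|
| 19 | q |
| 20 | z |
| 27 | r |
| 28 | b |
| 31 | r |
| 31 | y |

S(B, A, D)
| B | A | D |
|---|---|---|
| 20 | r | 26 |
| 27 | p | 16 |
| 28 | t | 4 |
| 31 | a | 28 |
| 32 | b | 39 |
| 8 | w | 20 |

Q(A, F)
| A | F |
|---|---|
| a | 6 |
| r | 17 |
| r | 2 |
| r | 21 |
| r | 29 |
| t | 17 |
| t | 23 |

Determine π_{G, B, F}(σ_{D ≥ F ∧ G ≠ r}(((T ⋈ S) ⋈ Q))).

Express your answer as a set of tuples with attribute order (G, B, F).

{(y, 31, 6), (z, 20, 17), (z, 20, 2), (z, 20, 21)}

T ⋈ S (natural join on B): {(20, z, r, 26), (27, r, p, 16), (28, b, t, 4), (31, r, a, 28), (31, y, a, 28)}
(T ⋈ S) ⋈ Q (natural join on A): {(20, z, r, 26, 17), (20, z, r, 26, 2), (20, z, r, 26, 21), (20, z, r, 26, 29), (28, b, t, 4, 17), (28, b, t, 4, 23), (31, r, a, 28, 6), (31, y, a, 28, 6)}
σ[D ≥ F ∧ G ≠ r]: keep tuples satisfying D ≥ F ∧ G ≠ r → {(20, z, r, 26, 17), (20, z, r, 26, 2), (20, z, r, 26, 21), (31, y, a, 28, 6)}
π_{G, B, F} gives {(y, 31, 6), (z, 20, 17), (z, 20, 2), (z, 20, 21)}.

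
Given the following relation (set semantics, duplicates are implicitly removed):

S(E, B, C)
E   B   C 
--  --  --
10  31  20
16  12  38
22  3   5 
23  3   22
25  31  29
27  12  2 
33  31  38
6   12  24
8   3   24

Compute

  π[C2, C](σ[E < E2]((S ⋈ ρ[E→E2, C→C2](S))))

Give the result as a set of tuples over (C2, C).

{(2, 24), (2, 38), (22, 24), (22, 5), (29, 20), (38, 20), (38, 24), (38, 29), (5, 24)}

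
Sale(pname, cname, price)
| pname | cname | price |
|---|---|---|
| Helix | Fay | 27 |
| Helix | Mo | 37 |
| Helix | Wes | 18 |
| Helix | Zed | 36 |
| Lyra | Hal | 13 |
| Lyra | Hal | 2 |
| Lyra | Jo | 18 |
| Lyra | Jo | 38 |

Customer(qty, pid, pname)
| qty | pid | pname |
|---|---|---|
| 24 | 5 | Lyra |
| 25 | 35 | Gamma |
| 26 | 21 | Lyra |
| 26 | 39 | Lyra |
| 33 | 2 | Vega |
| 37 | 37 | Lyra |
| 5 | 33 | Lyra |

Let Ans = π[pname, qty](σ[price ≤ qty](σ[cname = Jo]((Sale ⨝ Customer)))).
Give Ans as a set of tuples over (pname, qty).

Sale ⋈ Customer (natural join on pname): {(Lyra, Hal, 13, 24, 5), (Lyra, Hal, 13, 26, 21), (Lyra, Hal, 13, 26, 39), (Lyra, Hal, 13, 37, 37), (Lyra, Hal, 13, 5, 33), (Lyra, Hal, 2, 24, 5), (Lyra, Hal, 2, 26, 21), (Lyra, Hal, 2, 26, 39), (Lyra, Hal, 2, 37, 37), (Lyra, Hal, 2, 5, 33), (Lyra, Jo, 18, 24, 5), (Lyra, Jo, 18, 26, 21), (Lyra, Jo, 18, 26, 39), (Lyra, Jo, 18, 37, 37), (Lyra, Jo, 18, 5, 33), (Lyra, Jo, 38, 24, 5), (Lyra, Jo, 38, 26, 21), (Lyra, Jo, 38, 26, 39), (Lyra, Jo, 38, 37, 37), (Lyra, Jo, 38, 5, 33)}
Filtering on cname = Jo leaves {(Lyra, Jo, 18, 24, 5), (Lyra, Jo, 18, 26, 21), (Lyra, Jo, 18, 26, 39), (Lyra, Jo, 18, 37, 37), (Lyra, Jo, 18, 5, 33), (Lyra, Jo, 38, 24, 5), (Lyra, Jo, 38, 26, 21), (Lyra, Jo, 38, 26, 39), (Lyra, Jo, 38, 37, 37), (Lyra, Jo, 38, 5, 33)}.
Filtering on price ≤ qty leaves {(Lyra, Jo, 18, 24, 5), (Lyra, Jo, 18, 26, 21), (Lyra, Jo, 18, 26, 39), (Lyra, Jo, 18, 37, 37)}.
Keep only column(s) pname, qty (1 duplicate(s) eliminated): {(Lyra, 24), (Lyra, 26), (Lyra, 37)}

{(Lyra, 24), (Lyra, 26), (Lyra, 37)}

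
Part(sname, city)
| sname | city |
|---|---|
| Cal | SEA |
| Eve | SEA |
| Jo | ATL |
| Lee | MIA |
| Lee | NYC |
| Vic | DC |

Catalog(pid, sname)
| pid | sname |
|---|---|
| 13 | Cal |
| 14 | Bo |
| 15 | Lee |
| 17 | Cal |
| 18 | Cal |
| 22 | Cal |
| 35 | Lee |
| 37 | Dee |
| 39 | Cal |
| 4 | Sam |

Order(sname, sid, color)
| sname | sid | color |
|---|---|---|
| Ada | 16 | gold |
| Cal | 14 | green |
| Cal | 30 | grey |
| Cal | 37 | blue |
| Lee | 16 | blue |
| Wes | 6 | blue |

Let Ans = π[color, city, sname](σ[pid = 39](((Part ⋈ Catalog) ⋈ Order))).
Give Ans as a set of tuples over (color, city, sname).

{(blue, SEA, Cal), (green, SEA, Cal), (grey, SEA, Cal)}

Part ⋈ Catalog (natural join on sname): {(Cal, SEA, 13), (Cal, SEA, 17), (Cal, SEA, 18), (Cal, SEA, 22), (Cal, SEA, 39), (Lee, MIA, 15), (Lee, MIA, 35), (Lee, NYC, 15), (Lee, NYC, 35)}
(Part ⋈ Catalog) ⋈ Order (natural join on sname): {(Cal, SEA, 13, 14, green), (Cal, SEA, 13, 30, grey), (Cal, SEA, 13, 37, blue), (Cal, SEA, 17, 14, green), (Cal, SEA, 17, 30, grey), (Cal, SEA, 17, 37, blue), (Cal, SEA, 18, 14, green), (Cal, SEA, 18, 30, grey), (Cal, SEA, 18, 37, blue), (Cal, SEA, 22, 14, green), (Cal, SEA, 22, 30, grey), (Cal, SEA, 22, 37, blue), (Cal, SEA, 39, 14, green), (Cal, SEA, 39, 30, grey), (Cal, SEA, 39, 37, blue), (Lee, MIA, 15, 16, blue), (Lee, MIA, 35, 16, blue), (Lee, NYC, 15, 16, blue), (Lee, NYC, 35, 16, blue)}
Apply σ_{pid = 39}; surviving tuples: {(Cal, SEA, 39, 14, green), (Cal, SEA, 39, 30, grey), (Cal, SEA, 39, 37, blue)}
Keep only column(s) color, city, sname: {(blue, SEA, Cal), (green, SEA, Cal), (grey, SEA, Cal)}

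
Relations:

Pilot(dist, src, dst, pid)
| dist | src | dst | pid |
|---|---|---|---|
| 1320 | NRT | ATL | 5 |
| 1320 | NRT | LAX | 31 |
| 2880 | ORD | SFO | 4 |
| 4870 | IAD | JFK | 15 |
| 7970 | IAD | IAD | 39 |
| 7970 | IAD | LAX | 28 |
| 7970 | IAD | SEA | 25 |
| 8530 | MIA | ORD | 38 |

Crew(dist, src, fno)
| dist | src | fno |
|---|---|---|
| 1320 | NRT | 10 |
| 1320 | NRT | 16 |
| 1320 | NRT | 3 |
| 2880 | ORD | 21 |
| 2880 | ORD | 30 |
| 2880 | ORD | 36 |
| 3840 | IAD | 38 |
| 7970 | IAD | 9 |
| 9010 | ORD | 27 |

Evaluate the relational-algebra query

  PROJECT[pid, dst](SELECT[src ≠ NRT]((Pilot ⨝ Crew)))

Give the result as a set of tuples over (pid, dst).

{(25, SEA), (28, LAX), (39, IAD), (4, SFO)}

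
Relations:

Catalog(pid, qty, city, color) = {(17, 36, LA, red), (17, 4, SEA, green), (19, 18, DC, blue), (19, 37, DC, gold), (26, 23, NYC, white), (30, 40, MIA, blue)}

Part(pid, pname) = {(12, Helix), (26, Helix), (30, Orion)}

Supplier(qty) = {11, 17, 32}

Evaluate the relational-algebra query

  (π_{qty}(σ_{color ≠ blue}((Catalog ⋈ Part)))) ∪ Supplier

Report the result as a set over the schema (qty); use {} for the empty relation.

Natural join on pid: {(26, 23, NYC, white, Helix), (30, 40, MIA, blue, Orion)}
σ[color ≠ blue]: keep tuples satisfying color ≠ blue → {(26, 23, NYC, white, Helix)}
π_{qty} gives {23}.
Union: {23} with {11, 17, 32} → {11, 17, 23, 32}

{11, 17, 23, 32}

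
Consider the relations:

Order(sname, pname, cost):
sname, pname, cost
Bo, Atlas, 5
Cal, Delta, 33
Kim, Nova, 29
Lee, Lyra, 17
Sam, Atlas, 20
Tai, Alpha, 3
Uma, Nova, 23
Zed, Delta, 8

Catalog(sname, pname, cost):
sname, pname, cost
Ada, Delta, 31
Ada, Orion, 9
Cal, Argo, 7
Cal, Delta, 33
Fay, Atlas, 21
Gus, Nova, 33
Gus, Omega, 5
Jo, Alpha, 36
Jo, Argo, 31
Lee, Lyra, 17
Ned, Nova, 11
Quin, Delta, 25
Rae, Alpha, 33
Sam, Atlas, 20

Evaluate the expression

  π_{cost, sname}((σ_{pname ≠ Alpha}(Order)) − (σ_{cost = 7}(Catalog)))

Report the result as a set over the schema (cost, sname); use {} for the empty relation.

{(17, Lee), (20, Sam), (23, Uma), (29, Kim), (33, Cal), (5, Bo), (8, Zed)}

Filtering on pname ≠ Alpha leaves {(Bo, Atlas, 5), (Cal, Delta, 33), (Kim, Nova, 29), (Lee, Lyra, 17), (Sam, Atlas, 20), (Uma, Nova, 23), (Zed, Delta, 8)}.
Filtering on cost = 7 leaves {(Cal, Argo, 7)}.
Set difference of the two operands is {(Bo, Atlas, 5), (Cal, Delta, 33), (Kim, Nova, 29), (Lee, Lyra, 17), (Sam, Atlas, 20), (Uma, Nova, 23), (Zed, Delta, 8)}.
π[cost, sname]: project onto (cost, sname) → {(17, Lee), (20, Sam), (23, Uma), (29, Kim), (33, Cal), (5, Bo), (8, Zed)}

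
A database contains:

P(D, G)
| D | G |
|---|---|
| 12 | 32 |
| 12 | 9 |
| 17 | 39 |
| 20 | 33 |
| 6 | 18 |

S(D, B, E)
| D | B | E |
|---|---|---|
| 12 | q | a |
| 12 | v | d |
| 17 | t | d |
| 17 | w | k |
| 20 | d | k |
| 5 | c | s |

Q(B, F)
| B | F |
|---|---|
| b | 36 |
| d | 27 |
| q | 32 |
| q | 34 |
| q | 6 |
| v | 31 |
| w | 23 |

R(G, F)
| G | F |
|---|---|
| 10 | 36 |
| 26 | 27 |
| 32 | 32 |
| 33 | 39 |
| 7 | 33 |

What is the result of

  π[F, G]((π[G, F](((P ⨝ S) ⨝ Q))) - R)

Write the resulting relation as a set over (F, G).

{(23, 39), (27, 33), (31, 32), (31, 9), (32, 9), (34, 32), (34, 9), (6, 32), (6, 9)}

Joining P and S on D yields {(12, 32, q, a), (12, 32, v, d), (12, 9, q, a), (12, 9, v, d), (17, 39, t, d), (17, 39, w, k), (20, 33, d, k)}.
Joining (P ⨝ S) and Q on B yields {(12, 32, q, a, 32), (12, 32, q, a, 34), (12, 32, q, a, 6), (12, 32, v, d, 31), (12, 9, q, a, 32), (12, 9, q, a, 34), (12, 9, q, a, 6), (12, 9, v, d, 31), (17, 39, w, k, 23), (20, 33, d, k, 27)}.
π[G, F]: project onto (G, F) → {(32, 31), (32, 32), (32, 34), (32, 6), (33, 27), (39, 23), (9, 31), (9, 32), (9, 34), (9, 6)}
Difference: {(32, 31), (32, 32), (32, 34), (32, 6), (33, 27), (39, 23), (9, 31), (9, 32), (9, 34), (9, 6)} with {(10, 36), (26, 27), (32, 32), (33, 39), (7, 33)} → {(32, 31), (32, 34), (32, 6), (33, 27), (39, 23), (9, 31), (9, 32), (9, 34), (9, 6)}
π[F, G]: project onto (F, G) → {(23, 39), (27, 33), (31, 32), (31, 9), (32, 9), (34, 32), (34, 9), (6, 32), (6, 9)}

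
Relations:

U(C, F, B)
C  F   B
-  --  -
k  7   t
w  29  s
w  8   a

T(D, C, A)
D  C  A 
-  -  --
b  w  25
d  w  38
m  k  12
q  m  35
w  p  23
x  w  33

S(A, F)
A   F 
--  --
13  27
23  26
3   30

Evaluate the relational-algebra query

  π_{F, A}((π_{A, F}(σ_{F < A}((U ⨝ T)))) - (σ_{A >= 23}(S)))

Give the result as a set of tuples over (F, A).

{(29, 33), (29, 38), (7, 12), (8, 25), (8, 33), (8, 38)}

Natural join on C: {(k, 7, t, m, 12), (w, 29, s, b, 25), (w, 29, s, d, 38), (w, 29, s, x, 33), (w, 8, a, b, 25), (w, 8, a, d, 38), (w, 8, a, x, 33)}
Selection F < A: {(k, 7, t, m, 12), (w, 29, s, d, 38), (w, 29, s, x, 33), (w, 8, a, b, 25), (w, 8, a, d, 38), (w, 8, a, x, 33)}
Projecting to A, F: {(12, 7), (25, 8), (33, 29), (33, 8), (38, 29), (38, 8)}
Selection A >= 23: {(23, 26)}
Difference: {(12, 7), (25, 8), (33, 29), (33, 8), (38, 29), (38, 8)} with {(23, 26)} → {(12, 7), (25, 8), (33, 29), (33, 8), (38, 29), (38, 8)}
Projecting to F, A: {(29, 33), (29, 38), (7, 12), (8, 25), (8, 33), (8, 38)}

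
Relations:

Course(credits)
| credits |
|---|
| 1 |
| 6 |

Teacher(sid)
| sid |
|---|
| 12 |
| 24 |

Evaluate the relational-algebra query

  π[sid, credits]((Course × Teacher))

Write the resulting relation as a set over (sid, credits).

Course × Teacher: Cartesian product, 2·2 = 4 tuples over (credits, sid).
Keep only column(s) sid, credits: {(12, 1), (12, 6), (24, 1), (24, 6)}

{(12, 1), (12, 6), (24, 1), (24, 6)}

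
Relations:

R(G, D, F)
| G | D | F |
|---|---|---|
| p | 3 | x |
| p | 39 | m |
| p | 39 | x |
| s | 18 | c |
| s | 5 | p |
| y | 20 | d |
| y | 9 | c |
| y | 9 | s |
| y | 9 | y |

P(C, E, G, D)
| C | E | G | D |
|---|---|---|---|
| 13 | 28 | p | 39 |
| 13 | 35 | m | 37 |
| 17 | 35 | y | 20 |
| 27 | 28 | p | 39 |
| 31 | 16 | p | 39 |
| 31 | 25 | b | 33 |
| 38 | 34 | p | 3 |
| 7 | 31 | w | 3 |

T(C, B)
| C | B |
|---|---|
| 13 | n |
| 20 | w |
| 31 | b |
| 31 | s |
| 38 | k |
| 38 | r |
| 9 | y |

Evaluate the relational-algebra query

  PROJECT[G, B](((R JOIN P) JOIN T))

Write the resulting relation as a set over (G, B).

{(p, b), (p, k), (p, n), (p, r), (p, s)}

Natural join on G, D: {(p, 3, x, 38, 34), (p, 39, m, 13, 28), (p, 39, m, 27, 28), (p, 39, m, 31, 16), (p, 39, x, 13, 28), (p, 39, x, 27, 28), (p, 39, x, 31, 16), (y, 20, d, 17, 35)}
Natural join on C: {(p, 3, x, 38, 34, k), (p, 3, x, 38, 34, r), (p, 39, m, 13, 28, n), (p, 39, m, 31, 16, b), (p, 39, m, 31, 16, s), (p, 39, x, 13, 28, n), (p, 39, x, 31, 16, b), (p, 39, x, 31, 16, s)}
π[G, B]: project onto (G, B) (3 duplicate(s) eliminated) → {(p, b), (p, k), (p, n), (p, r), (p, s)}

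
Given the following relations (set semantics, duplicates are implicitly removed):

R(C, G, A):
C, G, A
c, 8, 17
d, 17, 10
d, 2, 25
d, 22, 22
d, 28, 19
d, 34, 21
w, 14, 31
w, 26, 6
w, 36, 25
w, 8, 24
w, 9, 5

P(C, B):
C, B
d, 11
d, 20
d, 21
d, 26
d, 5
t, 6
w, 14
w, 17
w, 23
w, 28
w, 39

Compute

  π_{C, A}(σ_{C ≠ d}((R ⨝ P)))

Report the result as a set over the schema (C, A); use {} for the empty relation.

R ⋈ P (natural join on C): {(d, 17, 10, 11), (d, 17, 10, 20), (d, 17, 10, 21), (d, 17, 10, 26), (d, 17, 10, 5), (d, 2, 25, 11), (d, 2, 25, 20), (d, 2, 25, 21), (d, 2, 25, 26), (d, 2, 25, 5), (d, 22, 22, 11), (d, 22, 22, 20), (d, 22, 22, 21), (d, 22, 22, 26), (d, 22, 22, 5), (d, 28, 19, 11), (d, 28, 19, 20), (d, 28, 19, 21), (d, 28, 19, 26), (d, 28, 19, 5), (d, 34, 21, 11), (d, 34, 21, 20), (d, 34, 21, 21), (d, 34, 21, 26), (d, 34, 21, 5), (w, 14, 31, 14), (w, 14, 31, 17), (w, 14, 31, 23), (w, 14, 31, 28), (w, 14, 31, 39), (w, 26, 6, 14), (w, 26, 6, 17), (w, 26, 6, 23), (w, 26, 6, 28), (w, 26, 6, 39), (w, 36, 25, 14), (w, 36, 25, 17), (w, 36, 25, 23), (w, 36, 25, 28), (w, 36, 25, 39), (w, 8, 24, 14), (w, 8, 24, 17), (w, 8, 24, 23), (w, 8, 24, 28), (w, 8, 24, 39), (w, 9, 5, 14), (w, 9, 5, 17), (w, 9, 5, 23), (w, 9, 5, 28), (w, 9, 5, 39)}
Apply σ_{C ≠ d}; surviving tuples: {(w, 14, 31, 14), (w, 14, 31, 17), (w, 14, 31, 23), (w, 14, 31, 28), (w, 14, 31, 39), (w, 26, 6, 14), (w, 26, 6, 17), (w, 26, 6, 23), (w, 26, 6, 28), (w, 26, 6, 39), (w, 36, 25, 14), (w, 36, 25, 17), (w, 36, 25, 23), (w, 36, 25, 28), (w, 36, 25, 39), (w, 8, 24, 14), (w, 8, 24, 17), (w, 8, 24, 23), (w, 8, 24, 28), (w, 8, 24, 39), (w, 9, 5, 14), (w, 9, 5, 17), (w, 9, 5, 23), (w, 9, 5, 28), (w, 9, 5, 39)}
Keep only column(s) C, A (20 duplicate(s) eliminated): {(w, 24), (w, 25), (w, 31), (w, 5), (w, 6)}

{(w, 24), (w, 25), (w, 31), (w, 5), (w, 6)}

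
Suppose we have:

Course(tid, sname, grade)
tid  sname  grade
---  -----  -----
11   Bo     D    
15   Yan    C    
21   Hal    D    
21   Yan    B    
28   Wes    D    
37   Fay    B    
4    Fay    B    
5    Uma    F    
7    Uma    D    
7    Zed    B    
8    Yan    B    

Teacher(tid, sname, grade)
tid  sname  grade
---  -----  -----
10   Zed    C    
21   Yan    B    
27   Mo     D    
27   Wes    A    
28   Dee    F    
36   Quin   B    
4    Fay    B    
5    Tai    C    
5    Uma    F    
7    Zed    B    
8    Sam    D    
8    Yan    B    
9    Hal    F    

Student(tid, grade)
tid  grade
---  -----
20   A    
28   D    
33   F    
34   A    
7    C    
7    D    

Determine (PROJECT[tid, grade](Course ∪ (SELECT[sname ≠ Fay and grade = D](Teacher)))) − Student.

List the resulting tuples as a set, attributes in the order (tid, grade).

{(11, D), (15, C), (21, B), (21, D), (27, D), (37, B), (4, B), (5, F), (7, B), (8, B), (8, D)}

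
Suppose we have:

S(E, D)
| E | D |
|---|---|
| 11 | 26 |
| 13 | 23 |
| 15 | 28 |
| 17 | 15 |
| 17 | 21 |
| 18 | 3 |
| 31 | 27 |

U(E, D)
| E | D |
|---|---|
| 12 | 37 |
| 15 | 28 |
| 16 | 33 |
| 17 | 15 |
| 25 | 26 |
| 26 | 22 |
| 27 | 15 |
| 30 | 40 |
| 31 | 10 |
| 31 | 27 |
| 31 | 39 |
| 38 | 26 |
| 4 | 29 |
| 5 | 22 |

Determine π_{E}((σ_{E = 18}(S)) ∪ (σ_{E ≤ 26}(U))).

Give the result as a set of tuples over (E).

Filtering on E = 18 leaves {(18, 3)}.
Filtering on E ≤ 26 leaves {(12, 37), (15, 28), (16, 33), (17, 15), (25, 26), (26, 22), (4, 29), (5, 22)}.
Taking the union: {(12, 37), (15, 28), (16, 33), (17, 15), (18, 3), (25, 26), (26, 22), (4, 29), (5, 22)}
π_{E} gives {12, 15, 16, 17, 18, 25, 26, 4, 5}.

{12, 15, 16, 17, 18, 25, 26, 4, 5}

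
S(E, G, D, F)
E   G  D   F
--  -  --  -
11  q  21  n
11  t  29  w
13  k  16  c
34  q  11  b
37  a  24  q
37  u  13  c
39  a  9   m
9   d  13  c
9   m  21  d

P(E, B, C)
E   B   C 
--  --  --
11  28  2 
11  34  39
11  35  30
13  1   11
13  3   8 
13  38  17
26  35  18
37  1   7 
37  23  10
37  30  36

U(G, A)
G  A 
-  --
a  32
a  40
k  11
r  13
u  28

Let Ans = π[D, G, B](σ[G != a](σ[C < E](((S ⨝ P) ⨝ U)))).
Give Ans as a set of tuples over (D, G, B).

{(13, u, 1), (13, u, 23), (13, u, 30), (16, k, 1), (16, k, 3)}

Joining S and P on E yields {(11, q, 21, n, 28, 2), (11, q, 21, n, 34, 39), (11, q, 21, n, 35, 30), (11, t, 29, w, 28, 2), (11, t, 29, w, 34, 39), (11, t, 29, w, 35, 30), (13, k, 16, c, 1, 11), (13, k, 16, c, 3, 8), (13, k, 16, c, 38, 17), (37, a, 24, q, 1, 7), (37, a, 24, q, 23, 10), (37, a, 24, q, 30, 36), (37, u, 13, c, 1, 7), (37, u, 13, c, 23, 10), (37, u, 13, c, 30, 36)}.
Joining (S ⨝ P) and U on G yields {(13, k, 16, c, 1, 11, 11), (13, k, 16, c, 3, 8, 11), (13, k, 16, c, 38, 17, 11), (37, a, 24, q, 1, 7, 32), (37, a, 24, q, 1, 7, 40), (37, a, 24, q, 23, 10, 32), (37, a, 24, q, 23, 10, 40), (37, a, 24, q, 30, 36, 32), (37, a, 24, q, 30, 36, 40), (37, u, 13, c, 1, 7, 28), (37, u, 13, c, 23, 10, 28), (37, u, 13, c, 30, 36, 28)}.
Filtering on C < E leaves {(13, k, 16, c, 1, 11, 11), (13, k, 16, c, 3, 8, 11), (37, a, 24, q, 1, 7, 32), (37, a, 24, q, 1, 7, 40), (37, a, 24, q, 23, 10, 32), (37, a, 24, q, 23, 10, 40), (37, a, 24, q, 30, 36, 32), (37, a, 24, q, 30, 36, 40), (37, u, 13, c, 1, 7, 28), (37, u, 13, c, 23, 10, 28), (37, u, 13, c, 30, 36, 28)}.
Filtering on G != a leaves {(13, k, 16, c, 1, 11, 11), (13, k, 16, c, 3, 8, 11), (37, u, 13, c, 1, 7, 28), (37, u, 13, c, 23, 10, 28), (37, u, 13, c, 30, 36, 28)}.
π[D, G, B]: project onto (D, G, B) → {(13, u, 1), (13, u, 23), (13, u, 30), (16, k, 1), (16, k, 3)}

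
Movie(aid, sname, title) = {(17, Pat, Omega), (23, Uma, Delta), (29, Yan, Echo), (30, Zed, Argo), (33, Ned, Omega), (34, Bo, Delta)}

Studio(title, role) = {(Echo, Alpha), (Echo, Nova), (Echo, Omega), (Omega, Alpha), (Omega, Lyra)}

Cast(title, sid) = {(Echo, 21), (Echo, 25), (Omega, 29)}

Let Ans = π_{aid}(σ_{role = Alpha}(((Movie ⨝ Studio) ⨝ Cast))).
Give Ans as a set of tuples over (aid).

{17, 29, 33}

Movie ⋈ Studio (natural join on title): {(17, Pat, Omega, Alpha), (17, Pat, Omega, Lyra), (29, Yan, Echo, Alpha), (29, Yan, Echo, Nova), (29, Yan, Echo, Omega), (33, Ned, Omega, Alpha), (33, Ned, Omega, Lyra)}
(Movie ⨝ Studio) ⋈ Cast (natural join on title): {(17, Pat, Omega, Alpha, 29), (17, Pat, Omega, Lyra, 29), (29, Yan, Echo, Alpha, 21), (29, Yan, Echo, Alpha, 25), (29, Yan, Echo, Nova, 21), (29, Yan, Echo, Nova, 25), (29, Yan, Echo, Omega, 21), (29, Yan, Echo, Omega, 25), (33, Ned, Omega, Alpha, 29), (33, Ned, Omega, Lyra, 29)}
Filtering on role = Alpha leaves {(17, Pat, Omega, Alpha, 29), (29, Yan, Echo, Alpha, 21), (29, Yan, Echo, Alpha, 25), (33, Ned, Omega, Alpha, 29)}.
Keep only column(s) aid (1 duplicate(s) eliminated): {17, 29, 33}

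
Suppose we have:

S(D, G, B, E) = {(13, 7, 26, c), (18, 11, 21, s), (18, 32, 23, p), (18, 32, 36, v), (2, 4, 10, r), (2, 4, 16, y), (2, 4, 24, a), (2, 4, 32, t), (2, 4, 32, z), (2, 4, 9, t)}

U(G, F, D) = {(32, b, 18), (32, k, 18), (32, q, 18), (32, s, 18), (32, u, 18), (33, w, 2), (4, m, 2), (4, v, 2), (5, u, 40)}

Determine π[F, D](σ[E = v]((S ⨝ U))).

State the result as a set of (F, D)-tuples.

{(b, 18), (k, 18), (q, 18), (s, 18), (u, 18)}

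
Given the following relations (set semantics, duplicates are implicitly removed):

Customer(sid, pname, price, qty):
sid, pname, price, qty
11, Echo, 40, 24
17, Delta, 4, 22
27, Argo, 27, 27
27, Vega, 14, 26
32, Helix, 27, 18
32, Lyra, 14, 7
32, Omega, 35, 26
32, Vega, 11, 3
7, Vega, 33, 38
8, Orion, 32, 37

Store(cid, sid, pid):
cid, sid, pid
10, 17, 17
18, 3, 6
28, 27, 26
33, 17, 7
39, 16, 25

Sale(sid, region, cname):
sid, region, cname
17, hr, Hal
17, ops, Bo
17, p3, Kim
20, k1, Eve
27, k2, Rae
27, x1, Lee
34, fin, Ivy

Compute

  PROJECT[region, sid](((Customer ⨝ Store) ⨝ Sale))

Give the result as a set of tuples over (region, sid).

Joining Customer and Store on sid yields {(17, Delta, 4, 22, 10, 17), (17, Delta, 4, 22, 33, 7), (27, Argo, 27, 27, 28, 26), (27, Vega, 14, 26, 28, 26)}.
Joining (Customer ⨝ Store) and Sale on sid yields {(17, Delta, 4, 22, 10, 17, hr, Hal), (17, Delta, 4, 22, 10, 17, ops, Bo), (17, Delta, 4, 22, 10, 17, p3, Kim), (17, Delta, 4, 22, 33, 7, hr, Hal), (17, Delta, 4, 22, 33, 7, ops, Bo), (17, Delta, 4, 22, 33, 7, p3, Kim), (27, Argo, 27, 27, 28, 26, k2, Rae), (27, Argo, 27, 27, 28, 26, x1, Lee), (27, Vega, 14, 26, 28, 26, k2, Rae), (27, Vega, 14, 26, 28, 26, x1, Lee)}.
Projecting to region, sid (5 duplicate(s) eliminated): {(hr, 17), (k2, 27), (ops, 17), (p3, 17), (x1, 27)}

{(hr, 17), (k2, 27), (ops, 17), (p3, 17), (x1, 27)}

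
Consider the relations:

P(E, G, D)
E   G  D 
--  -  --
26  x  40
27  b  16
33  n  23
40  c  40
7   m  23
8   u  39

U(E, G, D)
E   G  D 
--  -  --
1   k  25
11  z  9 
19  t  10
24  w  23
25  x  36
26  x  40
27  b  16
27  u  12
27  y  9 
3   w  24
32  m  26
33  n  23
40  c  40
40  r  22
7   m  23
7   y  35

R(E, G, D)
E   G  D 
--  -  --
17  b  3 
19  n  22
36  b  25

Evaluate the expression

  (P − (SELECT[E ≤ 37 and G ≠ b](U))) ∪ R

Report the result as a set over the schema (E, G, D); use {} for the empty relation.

σ[E ≤ 37 and G ≠ b]: keep tuples satisfying E ≤ 37 and G ≠ b → {(1, k, 25), (11, z, 9), (19, t, 10), (24, w, 23), (25, x, 36), (26, x, 40), (27, u, 12), (27, y, 9), (3, w, 24), (32, m, 26), (33, n, 23), (7, m, 23), (7, y, 35)}
Difference: {(26, x, 40), (27, b, 16), (33, n, 23), (40, c, 40), (7, m, 23), (8, u, 39)} with {(1, k, 25), (11, z, 9), (19, t, 10), (24, w, 23), (25, x, 36), (26, x, 40), (27, u, 12), (27, y, 9), (3, w, 24), (32, m, 26), (33, n, 23), (7, m, 23), (7, y, 35)} → {(27, b, 16), (40, c, 40), (8, u, 39)}
Union: {(27, b, 16), (40, c, 40), (8, u, 39)} with {(17, b, 3), (19, n, 22), (36, b, 25)} → {(17, b, 3), (19, n, 22), (27, b, 16), (36, b, 25), (40, c, 40), (8, u, 39)}

{(17, b, 3), (19, n, 22), (27, b, 16), (36, b, 25), (40, c, 40), (8, u, 39)}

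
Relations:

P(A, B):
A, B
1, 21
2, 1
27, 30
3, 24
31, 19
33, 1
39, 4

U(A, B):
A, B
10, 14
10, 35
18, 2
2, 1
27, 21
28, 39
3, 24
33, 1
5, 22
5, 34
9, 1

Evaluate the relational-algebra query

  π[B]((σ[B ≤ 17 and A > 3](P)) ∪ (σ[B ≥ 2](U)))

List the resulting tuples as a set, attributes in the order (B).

Filtering on B ≤ 17 and A > 3 leaves {(33, 1), (39, 4)}.
Filtering on B ≥ 2 leaves {(10, 14), (10, 35), (18, 2), (27, 21), (28, 39), (3, 24), (5, 22), (5, 34)}.
Taking the union: {(10, 14), (10, 35), (18, 2), (27, 21), (28, 39), (3, 24), (33, 1), (39, 4), (5, 22), (5, 34)}
Projecting to B: {1, 14, 2, 21, 22, 24, 34, 35, 39, 4}

{1, 14, 2, 21, 22, 24, 34, 35, 39, 4}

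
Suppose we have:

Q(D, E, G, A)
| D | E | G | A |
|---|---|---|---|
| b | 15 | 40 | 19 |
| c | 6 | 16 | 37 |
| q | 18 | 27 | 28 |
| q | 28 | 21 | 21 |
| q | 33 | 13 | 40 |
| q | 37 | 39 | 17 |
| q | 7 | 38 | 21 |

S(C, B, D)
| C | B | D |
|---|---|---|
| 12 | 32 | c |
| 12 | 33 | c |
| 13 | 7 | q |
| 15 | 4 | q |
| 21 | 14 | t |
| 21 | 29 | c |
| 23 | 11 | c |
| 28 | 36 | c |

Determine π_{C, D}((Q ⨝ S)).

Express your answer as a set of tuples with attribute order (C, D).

Natural join on D: {(c, 6, 16, 37, 12, 32), (c, 6, 16, 37, 12, 33), (c, 6, 16, 37, 21, 29), (c, 6, 16, 37, 23, 11), (c, 6, 16, 37, 28, 36), (q, 18, 27, 28, 13, 7), (q, 18, 27, 28, 15, 4), (q, 28, 21, 21, 13, 7), (q, 28, 21, 21, 15, 4), (q, 33, 13, 40, 13, 7), (q, 33, 13, 40, 15, 4), (q, 37, 39, 17, 13, 7), (q, 37, 39, 17, 15, 4), (q, 7, 38, 21, 13, 7), (q, 7, 38, 21, 15, 4)}
π_{C, D} gives {(12, c), (13, q), (15, q), (21, c), (23, c), (28, c)} (9 duplicate(s) eliminated).

{(12, c), (13, q), (15, q), (21, c), (23, c), (28, c)}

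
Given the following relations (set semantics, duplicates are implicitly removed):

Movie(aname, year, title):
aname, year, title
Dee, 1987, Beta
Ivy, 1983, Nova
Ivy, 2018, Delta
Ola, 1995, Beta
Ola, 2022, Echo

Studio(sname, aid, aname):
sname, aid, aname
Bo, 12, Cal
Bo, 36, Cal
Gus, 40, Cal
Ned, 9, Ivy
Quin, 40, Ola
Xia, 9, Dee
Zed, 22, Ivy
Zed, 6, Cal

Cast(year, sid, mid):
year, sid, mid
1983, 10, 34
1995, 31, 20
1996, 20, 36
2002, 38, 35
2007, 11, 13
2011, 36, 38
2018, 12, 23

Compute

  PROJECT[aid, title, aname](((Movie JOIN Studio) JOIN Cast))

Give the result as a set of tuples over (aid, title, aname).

Movie ⋈ Studio (natural join on aname): {(Dee, 1987, Beta, Xia, 9), (Ivy, 1983, Nova, Ned, 9), (Ivy, 1983, Nova, Zed, 22), (Ivy, 2018, Delta, Ned, 9), (Ivy, 2018, Delta, Zed, 22), (Ola, 1995, Beta, Quin, 40), (Ola, 2022, Echo, Quin, 40)}
(Movie JOIN Studio) ⋈ Cast (natural join on year): {(Ivy, 1983, Nova, Ned, 9, 10, 34), (Ivy, 1983, Nova, Zed, 22, 10, 34), (Ivy, 2018, Delta, Ned, 9, 12, 23), (Ivy, 2018, Delta, Zed, 22, 12, 23), (Ola, 1995, Beta, Quin, 40, 31, 20)}
π[aid, title, aname]: project onto (aid, title, aname) → {(22, Delta, Ivy), (22, Nova, Ivy), (40, Beta, Ola), (9, Delta, Ivy), (9, Nova, Ivy)}

{(22, Delta, Ivy), (22, Nova, Ivy), (40, Beta, Ola), (9, Delta, Ivy), (9, Nova, Ivy)}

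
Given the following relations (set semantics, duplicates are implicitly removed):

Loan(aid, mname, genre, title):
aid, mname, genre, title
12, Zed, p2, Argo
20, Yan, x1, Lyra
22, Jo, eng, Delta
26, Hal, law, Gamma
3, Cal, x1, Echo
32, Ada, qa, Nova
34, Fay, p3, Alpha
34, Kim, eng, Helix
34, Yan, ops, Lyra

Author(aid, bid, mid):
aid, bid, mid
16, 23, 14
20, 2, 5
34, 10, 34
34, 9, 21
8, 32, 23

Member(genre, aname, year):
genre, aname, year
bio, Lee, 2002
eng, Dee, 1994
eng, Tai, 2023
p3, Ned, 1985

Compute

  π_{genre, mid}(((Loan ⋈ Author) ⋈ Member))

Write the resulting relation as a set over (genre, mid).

{(eng, 21), (eng, 34), (p3, 21), (p3, 34)}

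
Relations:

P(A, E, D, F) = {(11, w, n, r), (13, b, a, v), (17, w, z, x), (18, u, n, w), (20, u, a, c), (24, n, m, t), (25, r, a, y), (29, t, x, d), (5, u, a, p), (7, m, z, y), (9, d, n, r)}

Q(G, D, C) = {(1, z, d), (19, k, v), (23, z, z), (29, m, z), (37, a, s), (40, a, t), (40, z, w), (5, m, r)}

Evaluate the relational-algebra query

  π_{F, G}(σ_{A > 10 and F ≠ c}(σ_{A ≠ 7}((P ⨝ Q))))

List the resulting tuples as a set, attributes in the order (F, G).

{(t, 29), (t, 5), (v, 37), (v, 40), (x, 1), (x, 23), (x, 40), (y, 37), (y, 40)}

Natural join on D: {(13, b, a, v, 37, s), (13, b, a, v, 40, t), (17, w, z, x, 1, d), (17, w, z, x, 23, z), (17, w, z, x, 40, w), (20, u, a, c, 37, s), (20, u, a, c, 40, t), (24, n, m, t, 29, z), (24, n, m, t, 5, r), (25, r, a, y, 37, s), (25, r, a, y, 40, t), (5, u, a, p, 37, s), (5, u, a, p, 40, t), (7, m, z, y, 1, d), (7, m, z, y, 23, z), (7, m, z, y, 40, w)}
σ[A ≠ 7]: keep tuples satisfying A ≠ 7 → {(13, b, a, v, 37, s), (13, b, a, v, 40, t), (17, w, z, x, 1, d), (17, w, z, x, 23, z), (17, w, z, x, 40, w), (20, u, a, c, 37, s), (20, u, a, c, 40, t), (24, n, m, t, 29, z), (24, n, m, t, 5, r), (25, r, a, y, 37, s), (25, r, a, y, 40, t), (5, u, a, p, 37, s), (5, u, a, p, 40, t)}
σ[A > 10 and F ≠ c]: keep tuples satisfying A > 10 and F ≠ c → {(13, b, a, v, 37, s), (13, b, a, v, 40, t), (17, w, z, x, 1, d), (17, w, z, x, 23, z), (17, w, z, x, 40, w), (24, n, m, t, 29, z), (24, n, m, t, 5, r), (25, r, a, y, 37, s), (25, r, a, y, 40, t)}
π[F, G]: project onto (F, G) → {(t, 29), (t, 5), (v, 37), (v, 40), (x, 1), (x, 23), (x, 40), (y, 37), (y, 40)}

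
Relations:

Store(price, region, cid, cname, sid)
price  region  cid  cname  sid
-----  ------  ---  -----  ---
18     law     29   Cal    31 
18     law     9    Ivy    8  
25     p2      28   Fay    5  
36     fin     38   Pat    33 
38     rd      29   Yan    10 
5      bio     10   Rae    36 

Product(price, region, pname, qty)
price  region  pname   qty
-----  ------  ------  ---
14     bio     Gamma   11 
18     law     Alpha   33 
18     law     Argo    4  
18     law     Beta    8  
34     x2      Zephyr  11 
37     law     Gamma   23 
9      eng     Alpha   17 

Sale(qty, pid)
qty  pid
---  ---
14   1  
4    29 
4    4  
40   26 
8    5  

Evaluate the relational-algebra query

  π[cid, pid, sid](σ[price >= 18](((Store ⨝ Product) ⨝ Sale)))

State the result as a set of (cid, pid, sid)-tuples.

{(29, 29, 31), (29, 4, 31), (29, 5, 31), (9, 29, 8), (9, 4, 8), (9, 5, 8)}

Joining Store and Product on price, region yields {(18, law, 29, Cal, 31, Alpha, 33), (18, law, 29, Cal, 31, Argo, 4), (18, law, 29, Cal, 31, Beta, 8), (18, law, 9, Ivy, 8, Alpha, 33), (18, law, 9, Ivy, 8, Argo, 4), (18, law, 9, Ivy, 8, Beta, 8)}.
Joining (Store ⨝ Product) and Sale on qty yields {(18, law, 29, Cal, 31, Argo, 4, 29), (18, law, 29, Cal, 31, Argo, 4, 4), (18, law, 29, Cal, 31, Beta, 8, 5), (18, law, 9, Ivy, 8, Argo, 4, 29), (18, law, 9, Ivy, 8, Argo, 4, 4), (18, law, 9, Ivy, 8, Beta, 8, 5)}.
Filtering on price >= 18 leaves {(18, law, 29, Cal, 31, Argo, 4, 29), (18, law, 29, Cal, 31, Argo, 4, 4), (18, law, 29, Cal, 31, Beta, 8, 5), (18, law, 9, Ivy, 8, Argo, 4, 29), (18, law, 9, Ivy, 8, Argo, 4, 4), (18, law, 9, Ivy, 8, Beta, 8, 5)}.
Projecting to cid, pid, sid: {(29, 29, 31), (29, 4, 31), (29, 5, 31), (9, 29, 8), (9, 4, 8), (9, 5, 8)}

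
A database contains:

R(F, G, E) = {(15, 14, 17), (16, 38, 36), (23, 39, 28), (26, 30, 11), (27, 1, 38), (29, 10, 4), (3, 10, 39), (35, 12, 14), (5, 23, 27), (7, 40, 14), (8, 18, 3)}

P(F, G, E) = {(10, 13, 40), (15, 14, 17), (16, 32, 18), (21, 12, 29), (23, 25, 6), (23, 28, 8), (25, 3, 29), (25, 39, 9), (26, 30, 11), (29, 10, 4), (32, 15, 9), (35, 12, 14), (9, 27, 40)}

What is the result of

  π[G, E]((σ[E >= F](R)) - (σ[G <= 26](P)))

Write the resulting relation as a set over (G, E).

{(1, 38), (10, 39), (23, 27), (38, 36), (39, 28), (40, 14)}

σ[E >= F]: keep tuples satisfying E >= F → {(15, 14, 17), (16, 38, 36), (23, 39, 28), (27, 1, 38), (3, 10, 39), (5, 23, 27), (7, 40, 14)}
σ[G <= 26]: keep tuples satisfying G <= 26 → {(10, 13, 40), (15, 14, 17), (21, 12, 29), (23, 25, 6), (25, 3, 29), (29, 10, 4), (32, 15, 9), (35, 12, 14)}
Set difference of the two operands is {(16, 38, 36), (23, 39, 28), (27, 1, 38), (3, 10, 39), (5, 23, 27), (7, 40, 14)}.
π_{G, E} gives {(1, 38), (10, 39), (23, 27), (38, 36), (39, 28), (40, 14)}.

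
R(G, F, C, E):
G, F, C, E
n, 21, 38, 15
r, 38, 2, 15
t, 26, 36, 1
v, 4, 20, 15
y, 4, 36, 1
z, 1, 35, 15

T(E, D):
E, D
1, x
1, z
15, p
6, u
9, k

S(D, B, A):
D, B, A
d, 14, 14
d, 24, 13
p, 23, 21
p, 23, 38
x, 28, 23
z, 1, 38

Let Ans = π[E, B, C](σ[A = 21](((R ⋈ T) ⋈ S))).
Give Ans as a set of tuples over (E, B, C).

R ⋈ T (natural join on E): {(n, 21, 38, 15, p), (r, 38, 2, 15, p), (t, 26, 36, 1, x), (t, 26, 36, 1, z), (v, 4, 20, 15, p), (y, 4, 36, 1, x), (y, 4, 36, 1, z), (z, 1, 35, 15, p)}
(R ⋈ T) ⋈ S (natural join on D): {(n, 21, 38, 15, p, 23, 21), (n, 21, 38, 15, p, 23, 38), (r, 38, 2, 15, p, 23, 21), (r, 38, 2, 15, p, 23, 38), (t, 26, 36, 1, x, 28, 23), (t, 26, 36, 1, z, 1, 38), (v, 4, 20, 15, p, 23, 21), (v, 4, 20, 15, p, 23, 38), (y, 4, 36, 1, x, 28, 23), (y, 4, 36, 1, z, 1, 38), (z, 1, 35, 15, p, 23, 21), (z, 1, 35, 15, p, 23, 38)}
Apply σ_{A = 21}; surviving tuples: {(n, 21, 38, 15, p, 23, 21), (r, 38, 2, 15, p, 23, 21), (v, 4, 20, 15, p, 23, 21), (z, 1, 35, 15, p, 23, 21)}
π_{E, B, C} gives {(15, 23, 2), (15, 23, 20), (15, 23, 35), (15, 23, 38)}.

{(15, 23, 2), (15, 23, 20), (15, 23, 35), (15, 23, 38)}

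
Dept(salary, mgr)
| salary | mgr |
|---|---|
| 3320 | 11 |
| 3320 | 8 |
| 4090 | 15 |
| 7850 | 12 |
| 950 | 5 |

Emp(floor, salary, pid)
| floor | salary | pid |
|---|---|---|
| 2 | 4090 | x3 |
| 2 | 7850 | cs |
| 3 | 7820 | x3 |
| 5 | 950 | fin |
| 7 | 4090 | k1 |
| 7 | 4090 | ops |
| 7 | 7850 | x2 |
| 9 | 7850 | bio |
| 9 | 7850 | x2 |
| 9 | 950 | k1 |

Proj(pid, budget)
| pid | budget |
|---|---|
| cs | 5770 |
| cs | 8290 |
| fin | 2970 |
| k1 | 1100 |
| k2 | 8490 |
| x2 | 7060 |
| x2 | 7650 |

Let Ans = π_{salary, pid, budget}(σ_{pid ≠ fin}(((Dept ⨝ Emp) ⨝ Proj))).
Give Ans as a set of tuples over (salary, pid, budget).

{(4090, k1, 1100), (7850, cs, 5770), (7850, cs, 8290), (7850, x2, 7060), (7850, x2, 7650), (950, k1, 1100)}

Natural join on salary: {(4090, 15, 2, x3), (4090, 15, 7, k1), (4090, 15, 7, ops), (7850, 12, 2, cs), (7850, 12, 7, x2), (7850, 12, 9, bio), (7850, 12, 9, x2), (950, 5, 5, fin), (950, 5, 9, k1)}
Natural join on pid: {(4090, 15, 7, k1, 1100), (7850, 12, 2, cs, 5770), (7850, 12, 2, cs, 8290), (7850, 12, 7, x2, 7060), (7850, 12, 7, x2, 7650), (7850, 12, 9, x2, 7060), (7850, 12, 9, x2, 7650), (950, 5, 5, fin, 2970), (950, 5, 9, k1, 1100)}
Filtering on pid ≠ fin leaves {(4090, 15, 7, k1, 1100), (7850, 12, 2, cs, 5770), (7850, 12, 2, cs, 8290), (7850, 12, 7, x2, 7060), (7850, 12, 7, x2, 7650), (7850, 12, 9, x2, 7060), (7850, 12, 9, x2, 7650), (950, 5, 9, k1, 1100)}.
Projecting to salary, pid, budget (2 duplicate(s) eliminated): {(4090, k1, 1100), (7850, cs, 5770), (7850, cs, 8290), (7850, x2, 7060), (7850, x2, 7650), (950, k1, 1100)}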